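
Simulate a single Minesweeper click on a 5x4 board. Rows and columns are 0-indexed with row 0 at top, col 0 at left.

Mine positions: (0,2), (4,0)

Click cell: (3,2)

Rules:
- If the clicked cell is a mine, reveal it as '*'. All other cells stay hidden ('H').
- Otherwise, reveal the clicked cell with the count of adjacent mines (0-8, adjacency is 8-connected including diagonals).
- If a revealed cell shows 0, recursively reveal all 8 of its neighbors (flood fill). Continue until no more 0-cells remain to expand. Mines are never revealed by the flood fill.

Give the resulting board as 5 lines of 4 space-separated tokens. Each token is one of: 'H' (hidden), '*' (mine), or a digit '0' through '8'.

0 1 H H
0 1 1 1
0 0 0 0
1 1 0 0
H 1 0 0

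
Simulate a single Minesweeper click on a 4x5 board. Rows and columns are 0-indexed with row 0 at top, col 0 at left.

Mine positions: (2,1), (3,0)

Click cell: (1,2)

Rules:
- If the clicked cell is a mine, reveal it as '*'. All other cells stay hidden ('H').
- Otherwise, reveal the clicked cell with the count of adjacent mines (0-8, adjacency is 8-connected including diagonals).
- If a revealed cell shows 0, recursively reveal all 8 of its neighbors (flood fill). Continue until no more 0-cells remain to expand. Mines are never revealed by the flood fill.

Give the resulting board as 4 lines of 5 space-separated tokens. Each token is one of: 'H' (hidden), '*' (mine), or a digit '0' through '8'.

H H H H H
H H 1 H H
H H H H H
H H H H H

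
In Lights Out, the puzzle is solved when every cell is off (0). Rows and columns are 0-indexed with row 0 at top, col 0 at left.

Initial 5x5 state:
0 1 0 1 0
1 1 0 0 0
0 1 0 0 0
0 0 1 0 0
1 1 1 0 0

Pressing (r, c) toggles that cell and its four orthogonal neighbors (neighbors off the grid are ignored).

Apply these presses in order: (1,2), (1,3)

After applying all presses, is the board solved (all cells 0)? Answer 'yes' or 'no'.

Answer: no

Derivation:
After press 1 at (1,2):
0 1 1 1 0
1 0 1 1 0
0 1 1 0 0
0 0 1 0 0
1 1 1 0 0

After press 2 at (1,3):
0 1 1 0 0
1 0 0 0 1
0 1 1 1 0
0 0 1 0 0
1 1 1 0 0

Lights still on: 11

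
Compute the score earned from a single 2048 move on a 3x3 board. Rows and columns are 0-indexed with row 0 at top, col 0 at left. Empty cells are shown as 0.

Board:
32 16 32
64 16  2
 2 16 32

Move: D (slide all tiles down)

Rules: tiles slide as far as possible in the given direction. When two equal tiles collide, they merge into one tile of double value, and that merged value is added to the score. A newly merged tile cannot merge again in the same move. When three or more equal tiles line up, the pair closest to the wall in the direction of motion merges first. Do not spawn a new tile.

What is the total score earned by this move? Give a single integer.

Answer: 32

Derivation:
Slide down:
col 0: [32, 64, 2] -> [32, 64, 2]  score +0 (running 0)
col 1: [16, 16, 16] -> [0, 16, 32]  score +32 (running 32)
col 2: [32, 2, 32] -> [32, 2, 32]  score +0 (running 32)
Board after move:
32  0 32
64 16  2
 2 32 32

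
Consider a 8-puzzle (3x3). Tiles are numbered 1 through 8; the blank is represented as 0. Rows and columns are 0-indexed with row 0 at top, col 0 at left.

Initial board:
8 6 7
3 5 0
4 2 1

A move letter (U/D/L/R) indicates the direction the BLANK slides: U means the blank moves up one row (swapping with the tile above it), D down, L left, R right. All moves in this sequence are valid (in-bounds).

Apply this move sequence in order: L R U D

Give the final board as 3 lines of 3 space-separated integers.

After move 1 (L):
8 6 7
3 0 5
4 2 1

After move 2 (R):
8 6 7
3 5 0
4 2 1

After move 3 (U):
8 6 0
3 5 7
4 2 1

After move 4 (D):
8 6 7
3 5 0
4 2 1

Answer: 8 6 7
3 5 0
4 2 1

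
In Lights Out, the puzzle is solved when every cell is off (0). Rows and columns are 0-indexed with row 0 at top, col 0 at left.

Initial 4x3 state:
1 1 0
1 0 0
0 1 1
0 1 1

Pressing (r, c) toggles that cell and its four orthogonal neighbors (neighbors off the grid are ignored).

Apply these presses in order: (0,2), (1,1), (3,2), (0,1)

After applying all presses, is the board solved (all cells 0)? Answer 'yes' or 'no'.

Answer: yes

Derivation:
After press 1 at (0,2):
1 0 1
1 0 1
0 1 1
0 1 1

After press 2 at (1,1):
1 1 1
0 1 0
0 0 1
0 1 1

After press 3 at (3,2):
1 1 1
0 1 0
0 0 0
0 0 0

After press 4 at (0,1):
0 0 0
0 0 0
0 0 0
0 0 0

Lights still on: 0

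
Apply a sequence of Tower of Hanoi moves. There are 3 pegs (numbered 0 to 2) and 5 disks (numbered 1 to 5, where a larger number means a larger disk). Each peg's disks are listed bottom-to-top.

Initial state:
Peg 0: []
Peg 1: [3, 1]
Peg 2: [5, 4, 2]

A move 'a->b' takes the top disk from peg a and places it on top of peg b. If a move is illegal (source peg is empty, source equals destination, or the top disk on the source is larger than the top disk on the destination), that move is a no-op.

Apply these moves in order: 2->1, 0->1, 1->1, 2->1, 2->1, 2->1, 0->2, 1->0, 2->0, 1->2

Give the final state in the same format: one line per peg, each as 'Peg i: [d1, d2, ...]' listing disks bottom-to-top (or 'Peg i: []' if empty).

After move 1 (2->1):
Peg 0: []
Peg 1: [3, 1]
Peg 2: [5, 4, 2]

After move 2 (0->1):
Peg 0: []
Peg 1: [3, 1]
Peg 2: [5, 4, 2]

After move 3 (1->1):
Peg 0: []
Peg 1: [3, 1]
Peg 2: [5, 4, 2]

After move 4 (2->1):
Peg 0: []
Peg 1: [3, 1]
Peg 2: [5, 4, 2]

After move 5 (2->1):
Peg 0: []
Peg 1: [3, 1]
Peg 2: [5, 4, 2]

After move 6 (2->1):
Peg 0: []
Peg 1: [3, 1]
Peg 2: [5, 4, 2]

After move 7 (0->2):
Peg 0: []
Peg 1: [3, 1]
Peg 2: [5, 4, 2]

After move 8 (1->0):
Peg 0: [1]
Peg 1: [3]
Peg 2: [5, 4, 2]

After move 9 (2->0):
Peg 0: [1]
Peg 1: [3]
Peg 2: [5, 4, 2]

After move 10 (1->2):
Peg 0: [1]
Peg 1: [3]
Peg 2: [5, 4, 2]

Answer: Peg 0: [1]
Peg 1: [3]
Peg 2: [5, 4, 2]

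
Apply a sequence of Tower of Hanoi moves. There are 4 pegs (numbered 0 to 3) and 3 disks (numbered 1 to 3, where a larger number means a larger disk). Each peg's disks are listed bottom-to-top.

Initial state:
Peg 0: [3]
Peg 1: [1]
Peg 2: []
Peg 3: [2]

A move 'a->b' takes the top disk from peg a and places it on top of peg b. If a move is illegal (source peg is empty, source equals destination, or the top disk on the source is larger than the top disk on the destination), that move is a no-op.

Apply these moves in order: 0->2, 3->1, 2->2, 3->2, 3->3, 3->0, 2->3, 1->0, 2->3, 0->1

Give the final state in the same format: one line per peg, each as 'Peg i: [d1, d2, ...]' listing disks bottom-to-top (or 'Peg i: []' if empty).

Answer: Peg 0: []
Peg 1: [1]
Peg 2: [3]
Peg 3: [2]

Derivation:
After move 1 (0->2):
Peg 0: []
Peg 1: [1]
Peg 2: [3]
Peg 3: [2]

After move 2 (3->1):
Peg 0: []
Peg 1: [1]
Peg 2: [3]
Peg 3: [2]

After move 3 (2->2):
Peg 0: []
Peg 1: [1]
Peg 2: [3]
Peg 3: [2]

After move 4 (3->2):
Peg 0: []
Peg 1: [1]
Peg 2: [3, 2]
Peg 3: []

After move 5 (3->3):
Peg 0: []
Peg 1: [1]
Peg 2: [3, 2]
Peg 3: []

After move 6 (3->0):
Peg 0: []
Peg 1: [1]
Peg 2: [3, 2]
Peg 3: []

After move 7 (2->3):
Peg 0: []
Peg 1: [1]
Peg 2: [3]
Peg 3: [2]

After move 8 (1->0):
Peg 0: [1]
Peg 1: []
Peg 2: [3]
Peg 3: [2]

After move 9 (2->3):
Peg 0: [1]
Peg 1: []
Peg 2: [3]
Peg 3: [2]

After move 10 (0->1):
Peg 0: []
Peg 1: [1]
Peg 2: [3]
Peg 3: [2]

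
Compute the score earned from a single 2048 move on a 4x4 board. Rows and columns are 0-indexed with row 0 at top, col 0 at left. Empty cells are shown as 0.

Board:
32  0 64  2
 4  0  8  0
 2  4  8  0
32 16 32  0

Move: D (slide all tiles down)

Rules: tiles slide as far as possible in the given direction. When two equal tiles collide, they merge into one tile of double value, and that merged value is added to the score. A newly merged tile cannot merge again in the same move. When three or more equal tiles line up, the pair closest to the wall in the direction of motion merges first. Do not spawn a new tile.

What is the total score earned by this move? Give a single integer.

Answer: 16

Derivation:
Slide down:
col 0: [32, 4, 2, 32] -> [32, 4, 2, 32]  score +0 (running 0)
col 1: [0, 0, 4, 16] -> [0, 0, 4, 16]  score +0 (running 0)
col 2: [64, 8, 8, 32] -> [0, 64, 16, 32]  score +16 (running 16)
col 3: [2, 0, 0, 0] -> [0, 0, 0, 2]  score +0 (running 16)
Board after move:
32  0  0  0
 4  0 64  0
 2  4 16  0
32 16 32  2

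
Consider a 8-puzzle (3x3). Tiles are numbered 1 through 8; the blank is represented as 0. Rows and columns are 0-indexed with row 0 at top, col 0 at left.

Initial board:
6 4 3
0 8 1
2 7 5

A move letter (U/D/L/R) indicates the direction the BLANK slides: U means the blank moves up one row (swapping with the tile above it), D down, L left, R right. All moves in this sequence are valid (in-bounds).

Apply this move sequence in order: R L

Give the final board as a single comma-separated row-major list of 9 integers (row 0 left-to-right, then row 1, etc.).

After move 1 (R):
6 4 3
8 0 1
2 7 5

After move 2 (L):
6 4 3
0 8 1
2 7 5

Answer: 6, 4, 3, 0, 8, 1, 2, 7, 5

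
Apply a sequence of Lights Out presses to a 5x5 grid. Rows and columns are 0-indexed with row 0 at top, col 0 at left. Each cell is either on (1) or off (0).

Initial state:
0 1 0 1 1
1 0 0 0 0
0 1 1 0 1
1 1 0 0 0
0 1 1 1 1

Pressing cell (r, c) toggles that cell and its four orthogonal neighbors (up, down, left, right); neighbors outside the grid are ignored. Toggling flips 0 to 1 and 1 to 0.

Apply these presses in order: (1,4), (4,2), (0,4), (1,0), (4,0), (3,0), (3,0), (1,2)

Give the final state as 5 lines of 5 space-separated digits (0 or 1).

Answer: 1 1 1 0 1
0 0 1 0 0
1 1 0 0 0
0 1 1 0 0
1 1 0 0 1

Derivation:
After press 1 at (1,4):
0 1 0 1 0
1 0 0 1 1
0 1 1 0 0
1 1 0 0 0
0 1 1 1 1

After press 2 at (4,2):
0 1 0 1 0
1 0 0 1 1
0 1 1 0 0
1 1 1 0 0
0 0 0 0 1

After press 3 at (0,4):
0 1 0 0 1
1 0 0 1 0
0 1 1 0 0
1 1 1 0 0
0 0 0 0 1

After press 4 at (1,0):
1 1 0 0 1
0 1 0 1 0
1 1 1 0 0
1 1 1 0 0
0 0 0 0 1

After press 5 at (4,0):
1 1 0 0 1
0 1 0 1 0
1 1 1 0 0
0 1 1 0 0
1 1 0 0 1

After press 6 at (3,0):
1 1 0 0 1
0 1 0 1 0
0 1 1 0 0
1 0 1 0 0
0 1 0 0 1

After press 7 at (3,0):
1 1 0 0 1
0 1 0 1 0
1 1 1 0 0
0 1 1 0 0
1 1 0 0 1

After press 8 at (1,2):
1 1 1 0 1
0 0 1 0 0
1 1 0 0 0
0 1 1 0 0
1 1 0 0 1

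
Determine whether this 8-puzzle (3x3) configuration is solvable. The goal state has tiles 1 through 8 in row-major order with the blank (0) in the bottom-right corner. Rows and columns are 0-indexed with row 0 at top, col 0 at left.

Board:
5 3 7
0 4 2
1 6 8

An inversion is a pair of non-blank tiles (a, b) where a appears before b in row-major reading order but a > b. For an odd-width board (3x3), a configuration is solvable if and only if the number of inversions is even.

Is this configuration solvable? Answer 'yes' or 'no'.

Inversions (pairs i<j in row-major order where tile[i] > tile[j] > 0): 13
13 is odd, so the puzzle is not solvable.

Answer: no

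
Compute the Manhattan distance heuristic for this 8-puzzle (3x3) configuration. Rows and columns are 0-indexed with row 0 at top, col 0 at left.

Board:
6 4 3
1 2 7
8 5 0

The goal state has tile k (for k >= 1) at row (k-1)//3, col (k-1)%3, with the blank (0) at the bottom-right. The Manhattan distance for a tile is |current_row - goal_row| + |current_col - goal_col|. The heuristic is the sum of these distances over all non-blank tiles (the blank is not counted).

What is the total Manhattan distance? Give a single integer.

Answer: 12

Derivation:
Tile 6: (0,0)->(1,2) = 3
Tile 4: (0,1)->(1,0) = 2
Tile 3: (0,2)->(0,2) = 0
Tile 1: (1,0)->(0,0) = 1
Tile 2: (1,1)->(0,1) = 1
Tile 7: (1,2)->(2,0) = 3
Tile 8: (2,0)->(2,1) = 1
Tile 5: (2,1)->(1,1) = 1
Sum: 3 + 2 + 0 + 1 + 1 + 3 + 1 + 1 = 12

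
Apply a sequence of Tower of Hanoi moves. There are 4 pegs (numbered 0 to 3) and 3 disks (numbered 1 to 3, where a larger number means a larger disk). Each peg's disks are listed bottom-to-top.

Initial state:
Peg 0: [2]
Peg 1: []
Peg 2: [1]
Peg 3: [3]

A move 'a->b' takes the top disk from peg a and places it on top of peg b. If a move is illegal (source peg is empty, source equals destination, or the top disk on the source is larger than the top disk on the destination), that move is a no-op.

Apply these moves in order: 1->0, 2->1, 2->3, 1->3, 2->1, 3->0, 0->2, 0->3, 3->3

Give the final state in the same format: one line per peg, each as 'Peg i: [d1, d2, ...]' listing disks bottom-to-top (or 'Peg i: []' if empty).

After move 1 (1->0):
Peg 0: [2]
Peg 1: []
Peg 2: [1]
Peg 3: [3]

After move 2 (2->1):
Peg 0: [2]
Peg 1: [1]
Peg 2: []
Peg 3: [3]

After move 3 (2->3):
Peg 0: [2]
Peg 1: [1]
Peg 2: []
Peg 3: [3]

After move 4 (1->3):
Peg 0: [2]
Peg 1: []
Peg 2: []
Peg 3: [3, 1]

After move 5 (2->1):
Peg 0: [2]
Peg 1: []
Peg 2: []
Peg 3: [3, 1]

After move 6 (3->0):
Peg 0: [2, 1]
Peg 1: []
Peg 2: []
Peg 3: [3]

After move 7 (0->2):
Peg 0: [2]
Peg 1: []
Peg 2: [1]
Peg 3: [3]

After move 8 (0->3):
Peg 0: []
Peg 1: []
Peg 2: [1]
Peg 3: [3, 2]

After move 9 (3->3):
Peg 0: []
Peg 1: []
Peg 2: [1]
Peg 3: [3, 2]

Answer: Peg 0: []
Peg 1: []
Peg 2: [1]
Peg 3: [3, 2]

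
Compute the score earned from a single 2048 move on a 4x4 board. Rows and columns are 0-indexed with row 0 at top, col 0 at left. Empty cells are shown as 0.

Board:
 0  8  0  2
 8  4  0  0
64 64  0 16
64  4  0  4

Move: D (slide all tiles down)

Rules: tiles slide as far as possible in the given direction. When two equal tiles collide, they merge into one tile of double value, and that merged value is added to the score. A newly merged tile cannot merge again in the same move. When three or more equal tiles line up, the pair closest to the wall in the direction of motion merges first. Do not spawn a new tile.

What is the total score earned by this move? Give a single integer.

Slide down:
col 0: [0, 8, 64, 64] -> [0, 0, 8, 128]  score +128 (running 128)
col 1: [8, 4, 64, 4] -> [8, 4, 64, 4]  score +0 (running 128)
col 2: [0, 0, 0, 0] -> [0, 0, 0, 0]  score +0 (running 128)
col 3: [2, 0, 16, 4] -> [0, 2, 16, 4]  score +0 (running 128)
Board after move:
  0   8   0   0
  0   4   0   2
  8  64   0  16
128   4   0   4

Answer: 128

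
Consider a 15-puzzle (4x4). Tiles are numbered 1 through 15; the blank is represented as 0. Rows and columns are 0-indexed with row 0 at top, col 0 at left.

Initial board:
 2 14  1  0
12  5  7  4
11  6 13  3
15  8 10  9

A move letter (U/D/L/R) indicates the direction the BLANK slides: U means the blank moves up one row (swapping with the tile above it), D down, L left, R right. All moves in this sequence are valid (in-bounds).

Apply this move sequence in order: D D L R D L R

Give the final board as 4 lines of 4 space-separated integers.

After move 1 (D):
 2 14  1  4
12  5  7  0
11  6 13  3
15  8 10  9

After move 2 (D):
 2 14  1  4
12  5  7  3
11  6 13  0
15  8 10  9

After move 3 (L):
 2 14  1  4
12  5  7  3
11  6  0 13
15  8 10  9

After move 4 (R):
 2 14  1  4
12  5  7  3
11  6 13  0
15  8 10  9

After move 5 (D):
 2 14  1  4
12  5  7  3
11  6 13  9
15  8 10  0

After move 6 (L):
 2 14  1  4
12  5  7  3
11  6 13  9
15  8  0 10

After move 7 (R):
 2 14  1  4
12  5  7  3
11  6 13  9
15  8 10  0

Answer:  2 14  1  4
12  5  7  3
11  6 13  9
15  8 10  0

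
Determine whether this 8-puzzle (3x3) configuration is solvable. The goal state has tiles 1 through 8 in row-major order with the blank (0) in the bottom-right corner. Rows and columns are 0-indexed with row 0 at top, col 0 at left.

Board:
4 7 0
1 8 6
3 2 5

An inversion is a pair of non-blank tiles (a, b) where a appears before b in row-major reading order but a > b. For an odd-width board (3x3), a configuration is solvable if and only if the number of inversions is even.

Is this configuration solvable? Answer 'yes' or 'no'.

Answer: yes

Derivation:
Inversions (pairs i<j in row-major order where tile[i] > tile[j] > 0): 16
16 is even, so the puzzle is solvable.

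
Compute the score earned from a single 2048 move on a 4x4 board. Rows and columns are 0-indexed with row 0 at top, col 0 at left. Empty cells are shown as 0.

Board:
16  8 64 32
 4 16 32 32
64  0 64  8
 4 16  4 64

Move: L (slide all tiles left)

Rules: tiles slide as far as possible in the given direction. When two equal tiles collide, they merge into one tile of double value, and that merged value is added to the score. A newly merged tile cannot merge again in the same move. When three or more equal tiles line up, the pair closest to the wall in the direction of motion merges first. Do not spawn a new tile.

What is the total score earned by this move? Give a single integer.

Answer: 192

Derivation:
Slide left:
row 0: [16, 8, 64, 32] -> [16, 8, 64, 32]  score +0 (running 0)
row 1: [4, 16, 32, 32] -> [4, 16, 64, 0]  score +64 (running 64)
row 2: [64, 0, 64, 8] -> [128, 8, 0, 0]  score +128 (running 192)
row 3: [4, 16, 4, 64] -> [4, 16, 4, 64]  score +0 (running 192)
Board after move:
 16   8  64  32
  4  16  64   0
128   8   0   0
  4  16   4  64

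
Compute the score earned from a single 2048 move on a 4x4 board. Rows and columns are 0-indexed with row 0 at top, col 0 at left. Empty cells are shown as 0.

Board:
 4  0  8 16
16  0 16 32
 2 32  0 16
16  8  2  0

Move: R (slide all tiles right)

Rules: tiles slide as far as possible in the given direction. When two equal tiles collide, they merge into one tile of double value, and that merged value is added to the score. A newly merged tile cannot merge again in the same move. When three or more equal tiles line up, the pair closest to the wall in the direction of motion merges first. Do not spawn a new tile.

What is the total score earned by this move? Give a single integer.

Slide right:
row 0: [4, 0, 8, 16] -> [0, 4, 8, 16]  score +0 (running 0)
row 1: [16, 0, 16, 32] -> [0, 0, 32, 32]  score +32 (running 32)
row 2: [2, 32, 0, 16] -> [0, 2, 32, 16]  score +0 (running 32)
row 3: [16, 8, 2, 0] -> [0, 16, 8, 2]  score +0 (running 32)
Board after move:
 0  4  8 16
 0  0 32 32
 0  2 32 16
 0 16  8  2

Answer: 32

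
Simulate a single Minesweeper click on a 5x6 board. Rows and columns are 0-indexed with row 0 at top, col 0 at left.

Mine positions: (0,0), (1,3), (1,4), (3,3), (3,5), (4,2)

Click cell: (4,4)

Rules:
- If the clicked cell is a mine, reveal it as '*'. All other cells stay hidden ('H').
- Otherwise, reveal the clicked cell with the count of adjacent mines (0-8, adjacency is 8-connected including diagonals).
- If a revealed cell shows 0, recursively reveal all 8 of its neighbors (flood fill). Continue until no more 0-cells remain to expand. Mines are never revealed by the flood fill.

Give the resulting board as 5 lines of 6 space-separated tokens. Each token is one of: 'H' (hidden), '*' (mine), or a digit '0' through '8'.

H H H H H H
H H H H H H
H H H H H H
H H H H H H
H H H H 2 H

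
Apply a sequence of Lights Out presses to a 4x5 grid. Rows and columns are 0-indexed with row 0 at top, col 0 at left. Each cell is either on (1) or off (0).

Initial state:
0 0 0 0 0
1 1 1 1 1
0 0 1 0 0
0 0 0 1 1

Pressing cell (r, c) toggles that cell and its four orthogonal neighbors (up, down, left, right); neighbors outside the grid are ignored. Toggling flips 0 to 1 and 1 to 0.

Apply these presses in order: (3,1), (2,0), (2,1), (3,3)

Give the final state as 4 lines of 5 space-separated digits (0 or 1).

After press 1 at (3,1):
0 0 0 0 0
1 1 1 1 1
0 1 1 0 0
1 1 1 1 1

After press 2 at (2,0):
0 0 0 0 0
0 1 1 1 1
1 0 1 0 0
0 1 1 1 1

After press 3 at (2,1):
0 0 0 0 0
0 0 1 1 1
0 1 0 0 0
0 0 1 1 1

After press 4 at (3,3):
0 0 0 0 0
0 0 1 1 1
0 1 0 1 0
0 0 0 0 0

Answer: 0 0 0 0 0
0 0 1 1 1
0 1 0 1 0
0 0 0 0 0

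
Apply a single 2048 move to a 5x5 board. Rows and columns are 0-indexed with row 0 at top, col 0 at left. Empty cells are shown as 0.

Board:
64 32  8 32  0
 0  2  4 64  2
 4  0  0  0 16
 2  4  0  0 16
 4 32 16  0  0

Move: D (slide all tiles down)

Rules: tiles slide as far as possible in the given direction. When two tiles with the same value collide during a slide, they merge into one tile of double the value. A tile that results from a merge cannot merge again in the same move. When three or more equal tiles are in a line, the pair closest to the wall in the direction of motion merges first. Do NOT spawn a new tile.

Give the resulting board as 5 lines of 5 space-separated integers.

Slide down:
col 0: [64, 0, 4, 2, 4] -> [0, 64, 4, 2, 4]
col 1: [32, 2, 0, 4, 32] -> [0, 32, 2, 4, 32]
col 2: [8, 4, 0, 0, 16] -> [0, 0, 8, 4, 16]
col 3: [32, 64, 0, 0, 0] -> [0, 0, 0, 32, 64]
col 4: [0, 2, 16, 16, 0] -> [0, 0, 0, 2, 32]

Answer:  0  0  0  0  0
64 32  0  0  0
 4  2  8  0  0
 2  4  4 32  2
 4 32 16 64 32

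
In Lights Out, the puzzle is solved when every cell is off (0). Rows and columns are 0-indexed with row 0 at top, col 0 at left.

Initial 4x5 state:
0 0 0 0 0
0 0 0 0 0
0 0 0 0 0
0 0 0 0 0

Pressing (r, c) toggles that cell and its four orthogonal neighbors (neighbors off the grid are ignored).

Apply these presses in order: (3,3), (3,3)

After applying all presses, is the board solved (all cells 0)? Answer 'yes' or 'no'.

After press 1 at (3,3):
0 0 0 0 0
0 0 0 0 0
0 0 0 1 0
0 0 1 1 1

After press 2 at (3,3):
0 0 0 0 0
0 0 0 0 0
0 0 0 0 0
0 0 0 0 0

Lights still on: 0

Answer: yes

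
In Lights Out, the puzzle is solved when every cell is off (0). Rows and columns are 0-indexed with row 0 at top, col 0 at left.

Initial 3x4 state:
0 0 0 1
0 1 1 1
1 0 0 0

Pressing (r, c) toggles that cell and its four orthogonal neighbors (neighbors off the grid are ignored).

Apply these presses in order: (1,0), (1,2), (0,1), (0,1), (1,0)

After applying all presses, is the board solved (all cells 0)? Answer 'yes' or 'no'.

Answer: no

Derivation:
After press 1 at (1,0):
1 0 0 1
1 0 1 1
0 0 0 0

After press 2 at (1,2):
1 0 1 1
1 1 0 0
0 0 1 0

After press 3 at (0,1):
0 1 0 1
1 0 0 0
0 0 1 0

After press 4 at (0,1):
1 0 1 1
1 1 0 0
0 0 1 0

After press 5 at (1,0):
0 0 1 1
0 0 0 0
1 0 1 0

Lights still on: 4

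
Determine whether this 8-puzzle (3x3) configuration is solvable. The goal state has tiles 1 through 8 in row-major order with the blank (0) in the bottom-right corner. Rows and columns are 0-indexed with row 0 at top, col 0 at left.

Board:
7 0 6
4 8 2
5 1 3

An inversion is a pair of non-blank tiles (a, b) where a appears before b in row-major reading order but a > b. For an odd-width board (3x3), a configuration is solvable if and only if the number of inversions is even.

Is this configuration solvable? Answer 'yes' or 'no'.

Inversions (pairs i<j in row-major order where tile[i] > tile[j] > 0): 21
21 is odd, so the puzzle is not solvable.

Answer: no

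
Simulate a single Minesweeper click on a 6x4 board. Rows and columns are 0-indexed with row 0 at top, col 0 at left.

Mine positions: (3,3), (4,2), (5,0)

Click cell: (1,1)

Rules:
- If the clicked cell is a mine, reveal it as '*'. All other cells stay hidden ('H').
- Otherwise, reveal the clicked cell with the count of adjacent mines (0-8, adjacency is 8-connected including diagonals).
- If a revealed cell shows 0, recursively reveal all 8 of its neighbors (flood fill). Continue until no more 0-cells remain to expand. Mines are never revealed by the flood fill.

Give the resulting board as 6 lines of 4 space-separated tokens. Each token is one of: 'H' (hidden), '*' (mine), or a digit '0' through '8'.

0 0 0 0
0 0 0 0
0 0 1 1
0 1 2 H
1 2 H H
H H H H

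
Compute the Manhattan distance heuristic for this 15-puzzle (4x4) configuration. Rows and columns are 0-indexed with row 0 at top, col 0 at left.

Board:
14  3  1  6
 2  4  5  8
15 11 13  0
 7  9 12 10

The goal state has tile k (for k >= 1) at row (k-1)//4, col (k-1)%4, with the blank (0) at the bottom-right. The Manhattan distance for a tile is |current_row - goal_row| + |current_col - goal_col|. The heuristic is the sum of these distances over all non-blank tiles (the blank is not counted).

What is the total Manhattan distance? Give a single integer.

Tile 14: (0,0)->(3,1) = 4
Tile 3: (0,1)->(0,2) = 1
Tile 1: (0,2)->(0,0) = 2
Tile 6: (0,3)->(1,1) = 3
Tile 2: (1,0)->(0,1) = 2
Tile 4: (1,1)->(0,3) = 3
Tile 5: (1,2)->(1,0) = 2
Tile 8: (1,3)->(1,3) = 0
Tile 15: (2,0)->(3,2) = 3
Tile 11: (2,1)->(2,2) = 1
Tile 13: (2,2)->(3,0) = 3
Tile 7: (3,0)->(1,2) = 4
Tile 9: (3,1)->(2,0) = 2
Tile 12: (3,2)->(2,3) = 2
Tile 10: (3,3)->(2,1) = 3
Sum: 4 + 1 + 2 + 3 + 2 + 3 + 2 + 0 + 3 + 1 + 3 + 4 + 2 + 2 + 3 = 35

Answer: 35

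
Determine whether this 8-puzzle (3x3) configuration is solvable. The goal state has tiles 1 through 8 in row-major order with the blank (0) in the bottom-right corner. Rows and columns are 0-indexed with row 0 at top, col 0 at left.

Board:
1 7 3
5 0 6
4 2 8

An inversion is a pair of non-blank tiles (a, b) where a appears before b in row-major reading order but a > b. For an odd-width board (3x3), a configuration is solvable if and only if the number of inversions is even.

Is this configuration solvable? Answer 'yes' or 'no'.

Answer: no

Derivation:
Inversions (pairs i<j in row-major order where tile[i] > tile[j] > 0): 11
11 is odd, so the puzzle is not solvable.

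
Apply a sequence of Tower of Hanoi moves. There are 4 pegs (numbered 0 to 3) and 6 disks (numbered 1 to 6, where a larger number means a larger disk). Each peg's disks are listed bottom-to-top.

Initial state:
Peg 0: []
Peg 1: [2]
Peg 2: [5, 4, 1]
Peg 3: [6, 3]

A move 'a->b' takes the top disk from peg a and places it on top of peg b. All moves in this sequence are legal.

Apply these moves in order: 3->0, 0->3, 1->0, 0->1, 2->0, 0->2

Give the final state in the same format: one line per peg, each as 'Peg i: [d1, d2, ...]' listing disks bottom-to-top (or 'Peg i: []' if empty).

Answer: Peg 0: []
Peg 1: [2]
Peg 2: [5, 4, 1]
Peg 3: [6, 3]

Derivation:
After move 1 (3->0):
Peg 0: [3]
Peg 1: [2]
Peg 2: [5, 4, 1]
Peg 3: [6]

After move 2 (0->3):
Peg 0: []
Peg 1: [2]
Peg 2: [5, 4, 1]
Peg 3: [6, 3]

After move 3 (1->0):
Peg 0: [2]
Peg 1: []
Peg 2: [5, 4, 1]
Peg 3: [6, 3]

After move 4 (0->1):
Peg 0: []
Peg 1: [2]
Peg 2: [5, 4, 1]
Peg 3: [6, 3]

After move 5 (2->0):
Peg 0: [1]
Peg 1: [2]
Peg 2: [5, 4]
Peg 3: [6, 3]

After move 6 (0->2):
Peg 0: []
Peg 1: [2]
Peg 2: [5, 4, 1]
Peg 3: [6, 3]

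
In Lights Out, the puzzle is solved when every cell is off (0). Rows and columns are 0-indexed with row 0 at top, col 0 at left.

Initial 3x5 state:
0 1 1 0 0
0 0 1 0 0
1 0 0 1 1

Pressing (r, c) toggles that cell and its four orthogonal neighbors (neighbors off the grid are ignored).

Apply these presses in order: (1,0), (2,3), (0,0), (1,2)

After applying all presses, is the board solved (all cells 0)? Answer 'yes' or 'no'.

After press 1 at (1,0):
1 1 1 0 0
1 1 1 0 0
0 0 0 1 1

After press 2 at (2,3):
1 1 1 0 0
1 1 1 1 0
0 0 1 0 0

After press 3 at (0,0):
0 0 1 0 0
0 1 1 1 0
0 0 1 0 0

After press 4 at (1,2):
0 0 0 0 0
0 0 0 0 0
0 0 0 0 0

Lights still on: 0

Answer: yes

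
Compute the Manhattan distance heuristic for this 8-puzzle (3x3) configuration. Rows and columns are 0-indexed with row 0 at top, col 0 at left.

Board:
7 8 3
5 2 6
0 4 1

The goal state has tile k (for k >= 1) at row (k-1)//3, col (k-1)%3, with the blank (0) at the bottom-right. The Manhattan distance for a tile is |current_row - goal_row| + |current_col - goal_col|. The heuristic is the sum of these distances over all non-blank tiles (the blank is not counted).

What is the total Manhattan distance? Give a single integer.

Answer: 12

Derivation:
Tile 7: (0,0)->(2,0) = 2
Tile 8: (0,1)->(2,1) = 2
Tile 3: (0,2)->(0,2) = 0
Tile 5: (1,0)->(1,1) = 1
Tile 2: (1,1)->(0,1) = 1
Tile 6: (1,2)->(1,2) = 0
Tile 4: (2,1)->(1,0) = 2
Tile 1: (2,2)->(0,0) = 4
Sum: 2 + 2 + 0 + 1 + 1 + 0 + 2 + 4 = 12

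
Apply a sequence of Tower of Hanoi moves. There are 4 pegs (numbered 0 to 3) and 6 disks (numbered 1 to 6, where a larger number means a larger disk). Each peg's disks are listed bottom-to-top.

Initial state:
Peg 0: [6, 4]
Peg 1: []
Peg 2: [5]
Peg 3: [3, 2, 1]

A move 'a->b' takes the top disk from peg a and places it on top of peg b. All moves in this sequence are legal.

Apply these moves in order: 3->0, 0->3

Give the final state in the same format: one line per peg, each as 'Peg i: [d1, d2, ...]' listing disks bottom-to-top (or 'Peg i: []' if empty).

Answer: Peg 0: [6, 4]
Peg 1: []
Peg 2: [5]
Peg 3: [3, 2, 1]

Derivation:
After move 1 (3->0):
Peg 0: [6, 4, 1]
Peg 1: []
Peg 2: [5]
Peg 3: [3, 2]

After move 2 (0->3):
Peg 0: [6, 4]
Peg 1: []
Peg 2: [5]
Peg 3: [3, 2, 1]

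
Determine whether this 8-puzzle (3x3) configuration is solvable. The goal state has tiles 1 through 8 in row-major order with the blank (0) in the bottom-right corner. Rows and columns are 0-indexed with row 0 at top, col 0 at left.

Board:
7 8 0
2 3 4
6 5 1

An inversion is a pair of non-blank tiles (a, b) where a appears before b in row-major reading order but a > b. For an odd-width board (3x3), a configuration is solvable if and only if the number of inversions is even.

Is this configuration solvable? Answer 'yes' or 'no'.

Inversions (pairs i<j in row-major order where tile[i] > tile[j] > 0): 18
18 is even, so the puzzle is solvable.

Answer: yes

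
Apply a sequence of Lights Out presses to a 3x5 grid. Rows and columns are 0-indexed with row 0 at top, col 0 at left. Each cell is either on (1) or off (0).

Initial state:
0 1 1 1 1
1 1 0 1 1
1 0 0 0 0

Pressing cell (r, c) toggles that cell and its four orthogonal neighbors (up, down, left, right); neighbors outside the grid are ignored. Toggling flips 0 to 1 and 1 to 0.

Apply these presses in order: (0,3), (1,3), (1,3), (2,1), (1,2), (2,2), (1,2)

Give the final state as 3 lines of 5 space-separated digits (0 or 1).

After press 1 at (0,3):
0 1 0 0 0
1 1 0 0 1
1 0 0 0 0

After press 2 at (1,3):
0 1 0 1 0
1 1 1 1 0
1 0 0 1 0

After press 3 at (1,3):
0 1 0 0 0
1 1 0 0 1
1 0 0 0 0

After press 4 at (2,1):
0 1 0 0 0
1 0 0 0 1
0 1 1 0 0

After press 5 at (1,2):
0 1 1 0 0
1 1 1 1 1
0 1 0 0 0

After press 6 at (2,2):
0 1 1 0 0
1 1 0 1 1
0 0 1 1 0

After press 7 at (1,2):
0 1 0 0 0
1 0 1 0 1
0 0 0 1 0

Answer: 0 1 0 0 0
1 0 1 0 1
0 0 0 1 0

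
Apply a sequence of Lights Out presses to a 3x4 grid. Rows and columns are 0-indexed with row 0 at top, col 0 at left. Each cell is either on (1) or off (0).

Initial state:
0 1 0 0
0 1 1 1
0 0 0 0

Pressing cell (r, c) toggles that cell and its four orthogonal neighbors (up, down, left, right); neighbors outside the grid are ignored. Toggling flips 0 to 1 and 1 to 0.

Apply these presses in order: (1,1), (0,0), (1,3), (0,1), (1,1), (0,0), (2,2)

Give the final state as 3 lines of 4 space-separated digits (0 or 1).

Answer: 1 0 1 1
0 0 1 0
0 1 1 0

Derivation:
After press 1 at (1,1):
0 0 0 0
1 0 0 1
0 1 0 0

After press 2 at (0,0):
1 1 0 0
0 0 0 1
0 1 0 0

After press 3 at (1,3):
1 1 0 1
0 0 1 0
0 1 0 1

After press 4 at (0,1):
0 0 1 1
0 1 1 0
0 1 0 1

After press 5 at (1,1):
0 1 1 1
1 0 0 0
0 0 0 1

After press 6 at (0,0):
1 0 1 1
0 0 0 0
0 0 0 1

After press 7 at (2,2):
1 0 1 1
0 0 1 0
0 1 1 0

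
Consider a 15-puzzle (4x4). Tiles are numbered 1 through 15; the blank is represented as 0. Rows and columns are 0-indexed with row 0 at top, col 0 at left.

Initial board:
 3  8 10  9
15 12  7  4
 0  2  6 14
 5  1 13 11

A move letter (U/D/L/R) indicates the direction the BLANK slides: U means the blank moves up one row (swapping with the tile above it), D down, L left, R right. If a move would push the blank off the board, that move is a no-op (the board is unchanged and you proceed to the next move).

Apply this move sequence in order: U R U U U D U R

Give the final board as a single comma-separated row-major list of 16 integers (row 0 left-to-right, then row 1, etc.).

Answer: 3, 10, 0, 9, 12, 8, 7, 4, 15, 2, 6, 14, 5, 1, 13, 11

Derivation:
After move 1 (U):
 3  8 10  9
 0 12  7  4
15  2  6 14
 5  1 13 11

After move 2 (R):
 3  8 10  9
12  0  7  4
15  2  6 14
 5  1 13 11

After move 3 (U):
 3  0 10  9
12  8  7  4
15  2  6 14
 5  1 13 11

After move 4 (U):
 3  0 10  9
12  8  7  4
15  2  6 14
 5  1 13 11

After move 5 (U):
 3  0 10  9
12  8  7  4
15  2  6 14
 5  1 13 11

After move 6 (D):
 3  8 10  9
12  0  7  4
15  2  6 14
 5  1 13 11

After move 7 (U):
 3  0 10  9
12  8  7  4
15  2  6 14
 5  1 13 11

After move 8 (R):
 3 10  0  9
12  8  7  4
15  2  6 14
 5  1 13 11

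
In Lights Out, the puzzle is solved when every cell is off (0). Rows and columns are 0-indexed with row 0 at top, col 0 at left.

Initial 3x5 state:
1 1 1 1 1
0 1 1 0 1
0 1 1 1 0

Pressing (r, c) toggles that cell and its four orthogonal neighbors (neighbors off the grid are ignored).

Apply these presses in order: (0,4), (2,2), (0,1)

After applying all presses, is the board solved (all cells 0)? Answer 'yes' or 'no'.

After press 1 at (0,4):
1 1 1 0 0
0 1 1 0 0
0 1 1 1 0

After press 2 at (2,2):
1 1 1 0 0
0 1 0 0 0
0 0 0 0 0

After press 3 at (0,1):
0 0 0 0 0
0 0 0 0 0
0 0 0 0 0

Lights still on: 0

Answer: yes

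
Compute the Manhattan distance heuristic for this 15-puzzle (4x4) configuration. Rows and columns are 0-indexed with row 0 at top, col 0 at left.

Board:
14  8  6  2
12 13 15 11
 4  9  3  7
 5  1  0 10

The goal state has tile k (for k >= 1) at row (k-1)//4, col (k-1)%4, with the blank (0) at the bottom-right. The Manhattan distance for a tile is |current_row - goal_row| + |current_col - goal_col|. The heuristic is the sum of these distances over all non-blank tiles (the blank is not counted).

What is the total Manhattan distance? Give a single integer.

Answer: 41

Derivation:
Tile 14: at (0,0), goal (3,1), distance |0-3|+|0-1| = 4
Tile 8: at (0,1), goal (1,3), distance |0-1|+|1-3| = 3
Tile 6: at (0,2), goal (1,1), distance |0-1|+|2-1| = 2
Tile 2: at (0,3), goal (0,1), distance |0-0|+|3-1| = 2
Tile 12: at (1,0), goal (2,3), distance |1-2|+|0-3| = 4
Tile 13: at (1,1), goal (3,0), distance |1-3|+|1-0| = 3
Tile 15: at (1,2), goal (3,2), distance |1-3|+|2-2| = 2
Tile 11: at (1,3), goal (2,2), distance |1-2|+|3-2| = 2
Tile 4: at (2,0), goal (0,3), distance |2-0|+|0-3| = 5
Tile 9: at (2,1), goal (2,0), distance |2-2|+|1-0| = 1
Tile 3: at (2,2), goal (0,2), distance |2-0|+|2-2| = 2
Tile 7: at (2,3), goal (1,2), distance |2-1|+|3-2| = 2
Tile 5: at (3,0), goal (1,0), distance |3-1|+|0-0| = 2
Tile 1: at (3,1), goal (0,0), distance |3-0|+|1-0| = 4
Tile 10: at (3,3), goal (2,1), distance |3-2|+|3-1| = 3
Sum: 4 + 3 + 2 + 2 + 4 + 3 + 2 + 2 + 5 + 1 + 2 + 2 + 2 + 4 + 3 = 41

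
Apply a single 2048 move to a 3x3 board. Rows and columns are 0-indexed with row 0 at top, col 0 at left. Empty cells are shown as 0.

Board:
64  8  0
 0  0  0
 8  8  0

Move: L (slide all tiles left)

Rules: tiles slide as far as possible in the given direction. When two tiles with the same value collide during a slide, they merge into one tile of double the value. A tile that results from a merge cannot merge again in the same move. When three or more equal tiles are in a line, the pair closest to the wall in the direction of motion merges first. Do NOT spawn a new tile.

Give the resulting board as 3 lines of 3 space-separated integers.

Answer: 64  8  0
 0  0  0
16  0  0

Derivation:
Slide left:
row 0: [64, 8, 0] -> [64, 8, 0]
row 1: [0, 0, 0] -> [0, 0, 0]
row 2: [8, 8, 0] -> [16, 0, 0]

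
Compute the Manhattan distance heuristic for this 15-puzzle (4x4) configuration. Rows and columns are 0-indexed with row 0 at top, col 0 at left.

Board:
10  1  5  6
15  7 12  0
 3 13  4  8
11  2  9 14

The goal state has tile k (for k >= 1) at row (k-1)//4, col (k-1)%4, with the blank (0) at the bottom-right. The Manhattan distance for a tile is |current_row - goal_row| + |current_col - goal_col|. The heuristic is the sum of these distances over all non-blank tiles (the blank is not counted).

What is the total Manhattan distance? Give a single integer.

Tile 10: (0,0)->(2,1) = 3
Tile 1: (0,1)->(0,0) = 1
Tile 5: (0,2)->(1,0) = 3
Tile 6: (0,3)->(1,1) = 3
Tile 15: (1,0)->(3,2) = 4
Tile 7: (1,1)->(1,2) = 1
Tile 12: (1,2)->(2,3) = 2
Tile 3: (2,0)->(0,2) = 4
Tile 13: (2,1)->(3,0) = 2
Tile 4: (2,2)->(0,3) = 3
Tile 8: (2,3)->(1,3) = 1
Tile 11: (3,0)->(2,2) = 3
Tile 2: (3,1)->(0,1) = 3
Tile 9: (3,2)->(2,0) = 3
Tile 14: (3,3)->(3,1) = 2
Sum: 3 + 1 + 3 + 3 + 4 + 1 + 2 + 4 + 2 + 3 + 1 + 3 + 3 + 3 + 2 = 38

Answer: 38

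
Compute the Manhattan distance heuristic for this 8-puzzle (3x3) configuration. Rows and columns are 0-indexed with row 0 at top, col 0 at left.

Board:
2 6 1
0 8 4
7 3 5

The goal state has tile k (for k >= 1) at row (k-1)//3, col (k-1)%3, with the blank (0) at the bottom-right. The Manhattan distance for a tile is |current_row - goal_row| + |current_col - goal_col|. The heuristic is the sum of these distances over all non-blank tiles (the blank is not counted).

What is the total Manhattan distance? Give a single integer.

Tile 2: at (0,0), goal (0,1), distance |0-0|+|0-1| = 1
Tile 6: at (0,1), goal (1,2), distance |0-1|+|1-2| = 2
Tile 1: at (0,2), goal (0,0), distance |0-0|+|2-0| = 2
Tile 8: at (1,1), goal (2,1), distance |1-2|+|1-1| = 1
Tile 4: at (1,2), goal (1,0), distance |1-1|+|2-0| = 2
Tile 7: at (2,0), goal (2,0), distance |2-2|+|0-0| = 0
Tile 3: at (2,1), goal (0,2), distance |2-0|+|1-2| = 3
Tile 5: at (2,2), goal (1,1), distance |2-1|+|2-1| = 2
Sum: 1 + 2 + 2 + 1 + 2 + 0 + 3 + 2 = 13

Answer: 13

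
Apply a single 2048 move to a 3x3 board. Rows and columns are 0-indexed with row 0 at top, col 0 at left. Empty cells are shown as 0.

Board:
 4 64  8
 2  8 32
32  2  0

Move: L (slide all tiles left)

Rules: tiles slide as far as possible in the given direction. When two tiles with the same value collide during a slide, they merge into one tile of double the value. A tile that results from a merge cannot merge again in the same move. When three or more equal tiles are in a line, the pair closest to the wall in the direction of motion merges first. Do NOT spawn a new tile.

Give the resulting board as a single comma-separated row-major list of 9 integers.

Answer: 4, 64, 8, 2, 8, 32, 32, 2, 0

Derivation:
Slide left:
row 0: [4, 64, 8] -> [4, 64, 8]
row 1: [2, 8, 32] -> [2, 8, 32]
row 2: [32, 2, 0] -> [32, 2, 0]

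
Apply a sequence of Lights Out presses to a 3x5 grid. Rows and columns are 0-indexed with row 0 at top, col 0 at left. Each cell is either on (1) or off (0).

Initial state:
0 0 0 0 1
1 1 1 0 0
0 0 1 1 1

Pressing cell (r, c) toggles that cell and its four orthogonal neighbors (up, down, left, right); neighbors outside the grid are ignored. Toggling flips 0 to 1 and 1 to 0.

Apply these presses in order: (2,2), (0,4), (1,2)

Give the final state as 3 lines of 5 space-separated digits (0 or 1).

Answer: 0 0 1 1 0
1 0 1 1 1
0 1 1 0 1

Derivation:
After press 1 at (2,2):
0 0 0 0 1
1 1 0 0 0
0 1 0 0 1

After press 2 at (0,4):
0 0 0 1 0
1 1 0 0 1
0 1 0 0 1

After press 3 at (1,2):
0 0 1 1 0
1 0 1 1 1
0 1 1 0 1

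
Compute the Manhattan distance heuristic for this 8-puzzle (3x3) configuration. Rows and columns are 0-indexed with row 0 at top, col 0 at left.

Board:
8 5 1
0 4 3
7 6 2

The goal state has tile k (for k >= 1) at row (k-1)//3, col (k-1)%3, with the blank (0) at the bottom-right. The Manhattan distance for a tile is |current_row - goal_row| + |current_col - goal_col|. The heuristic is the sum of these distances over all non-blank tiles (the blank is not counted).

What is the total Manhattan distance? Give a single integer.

Answer: 13

Derivation:
Tile 8: at (0,0), goal (2,1), distance |0-2|+|0-1| = 3
Tile 5: at (0,1), goal (1,1), distance |0-1|+|1-1| = 1
Tile 1: at (0,2), goal (0,0), distance |0-0|+|2-0| = 2
Tile 4: at (1,1), goal (1,0), distance |1-1|+|1-0| = 1
Tile 3: at (1,2), goal (0,2), distance |1-0|+|2-2| = 1
Tile 7: at (2,0), goal (2,0), distance |2-2|+|0-0| = 0
Tile 6: at (2,1), goal (1,2), distance |2-1|+|1-2| = 2
Tile 2: at (2,2), goal (0,1), distance |2-0|+|2-1| = 3
Sum: 3 + 1 + 2 + 1 + 1 + 0 + 2 + 3 = 13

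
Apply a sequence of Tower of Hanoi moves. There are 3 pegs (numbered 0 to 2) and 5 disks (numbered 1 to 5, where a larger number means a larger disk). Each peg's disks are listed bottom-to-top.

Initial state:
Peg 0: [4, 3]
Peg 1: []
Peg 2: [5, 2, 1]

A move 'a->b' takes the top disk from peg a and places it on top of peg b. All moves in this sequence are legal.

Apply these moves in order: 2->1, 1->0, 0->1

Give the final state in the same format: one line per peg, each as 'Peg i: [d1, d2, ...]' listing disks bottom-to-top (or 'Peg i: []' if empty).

Answer: Peg 0: [4, 3]
Peg 1: [1]
Peg 2: [5, 2]

Derivation:
After move 1 (2->1):
Peg 0: [4, 3]
Peg 1: [1]
Peg 2: [5, 2]

After move 2 (1->0):
Peg 0: [4, 3, 1]
Peg 1: []
Peg 2: [5, 2]

After move 3 (0->1):
Peg 0: [4, 3]
Peg 1: [1]
Peg 2: [5, 2]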